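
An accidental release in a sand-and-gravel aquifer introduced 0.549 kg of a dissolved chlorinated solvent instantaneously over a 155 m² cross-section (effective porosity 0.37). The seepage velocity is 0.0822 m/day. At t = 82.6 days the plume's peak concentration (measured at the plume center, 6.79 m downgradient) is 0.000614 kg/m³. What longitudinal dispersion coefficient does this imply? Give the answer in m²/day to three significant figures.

0.234 m²/day

At the plume center C_max = M/(n_e·A·√(4πDt)), so D = M²/(4πt·(n_e·A·C_max)²).
n_e·A·C_max = 0.37 × 155 × 0.000614 = 0.03521 kg/m.
D = 0.549²/(4π × 82.6 × 0.03521²) = 0.234 m²/day.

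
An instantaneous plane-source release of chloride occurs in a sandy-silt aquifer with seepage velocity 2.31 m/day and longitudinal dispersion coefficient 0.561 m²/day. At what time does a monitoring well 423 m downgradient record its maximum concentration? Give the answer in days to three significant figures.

For the 1D instantaneous-source solution, setting ∂C/∂t = 0 at fixed x gives v²t² + 2Dt − x² = 0, so t = (√(D² + v²x²) − D)/v².
√(D² + v²x²) = √(0.561² + 2.31² × 423²) = 977.1; v² = 5.3361.
t = (977.1 − 0.561)/5.3361 = 183 days (vs. the pure-advection estimate x/v = 183 d).

183 days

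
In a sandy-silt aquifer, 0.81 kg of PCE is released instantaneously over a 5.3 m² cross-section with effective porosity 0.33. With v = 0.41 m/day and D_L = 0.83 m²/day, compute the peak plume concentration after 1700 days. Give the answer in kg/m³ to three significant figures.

The peak of an instantaneous 1D plume sits at x = vt; there the Gaussian factor is 1 and C_max = M/(n_e·A·√(4πDt)), where n_e·A is the pore area the mass is dissolved in.
√(4πDt) = √(4π × 0.83 × 1700) = 133.2 m, so C_max = 0.81/(0.33 × 5.3 × 133.2) = 0.00348 kg/m³.

0.00348 kg/m³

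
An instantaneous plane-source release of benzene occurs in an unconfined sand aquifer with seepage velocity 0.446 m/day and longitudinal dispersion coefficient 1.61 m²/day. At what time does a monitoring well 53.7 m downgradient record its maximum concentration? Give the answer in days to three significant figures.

For the 1D instantaneous-source solution, setting ∂C/∂t = 0 at fixed x gives v²t² + 2Dt − x² = 0, so t = (√(D² + v²x²) − D)/v².
√(D² + v²x²) = √(1.61² + 0.446² × 53.7²) = 24.00; v² = 0.198916.
t = (24.00 − 1.61)/0.198916 = 113 days (vs. the pure-advection estimate x/v = 120 d).

113 days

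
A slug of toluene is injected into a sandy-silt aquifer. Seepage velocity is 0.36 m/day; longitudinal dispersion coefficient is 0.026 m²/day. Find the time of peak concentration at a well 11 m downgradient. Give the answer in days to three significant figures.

30.4 days

For the 1D instantaneous-source solution, setting ∂C/∂t = 0 at fixed x gives v²t² + 2Dt − x² = 0, so t = (√(D² + v²x²) − D)/v².
√(D² + v²x²) = √(0.026² + 0.36² × 11²) = 3.960; v² = 0.1296.
t = (3.960 − 0.026)/0.1296 = 30.4 days (vs. the pure-advection estimate x/v = 30.6 d).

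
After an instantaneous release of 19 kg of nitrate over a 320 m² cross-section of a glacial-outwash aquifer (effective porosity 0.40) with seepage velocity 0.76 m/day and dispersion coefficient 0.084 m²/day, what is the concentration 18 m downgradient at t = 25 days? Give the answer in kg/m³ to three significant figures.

0.0257 kg/m³

For an instantaneous plane source, C(x,t) = M/(n_e·A·√(4πDt)) · exp(−(x−vt)²/(4Dt)), with n_e·A the pore (flow) area.
Plume center vt = 0.76 × 25 = 19 m, so the well at 18 m is 1 m upgradient of the peak.
√(4πDt) = 5.137 m, giving peak height M/(n_e·A·√(4πDt)) = 19/(0.40 × 320 × 5.137) = 0.02890 kg/m³.
(x−vt)²/(4Dt) = (-1)²/(4 × 0.084 × 25) = 0.1190; exp(−0.1190) = 0.8878.
C = 0.02890 × 0.8878 = 0.0257 kg/m³.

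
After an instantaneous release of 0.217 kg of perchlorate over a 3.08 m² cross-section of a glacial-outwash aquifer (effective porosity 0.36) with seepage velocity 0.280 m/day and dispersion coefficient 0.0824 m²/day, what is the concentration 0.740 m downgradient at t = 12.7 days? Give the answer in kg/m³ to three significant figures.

0.00812 kg/m³

For an instantaneous plane source, C(x,t) = M/(n_e·A·√(4πDt)) · exp(−(x−vt)²/(4Dt)), with n_e·A the pore (flow) area.
Plume center vt = 0.280 × 12.7 = 3.556 m, so the well at 0.740 m is 2.816 m upgradient of the peak.
√(4πDt) = 3.626 m, giving peak height M/(n_e·A·√(4πDt)) = 0.217/(0.36 × 3.08 × 3.626) = 0.05397 kg/m³.
(x−vt)²/(4Dt) = (-2.816)²/(4 × 0.0824 × 12.7) = 1.894; exp(−1.894) = 0.1505.
C = 0.05397 × 0.1505 = 0.00812 kg/m³.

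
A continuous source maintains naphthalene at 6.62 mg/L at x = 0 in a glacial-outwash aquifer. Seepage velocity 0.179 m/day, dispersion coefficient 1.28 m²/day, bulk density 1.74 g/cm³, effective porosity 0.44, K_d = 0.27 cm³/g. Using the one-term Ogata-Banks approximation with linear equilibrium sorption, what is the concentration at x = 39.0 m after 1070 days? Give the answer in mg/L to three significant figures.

Retardation factor R = 1 + ρ_b·K_d/n = 1 + 1.74 × 0.27/0.44 = 2.068.
Sorption retards both mechanisms: v_R = v/R = 0.08656 m/day, D_R = D/R = 0.6190 m²/day.
v_R·t = 0.08656 × 1070 = 92.6192 m; 2√(D_R t) = 51.47 m; argument = (39.0 − 92.6192)/51.47 = -1.042.
C = C₀ × ½·erfc(-1.042) = 6.62 × 0.9297 = 6.15 mg/L.

6.15 mg/L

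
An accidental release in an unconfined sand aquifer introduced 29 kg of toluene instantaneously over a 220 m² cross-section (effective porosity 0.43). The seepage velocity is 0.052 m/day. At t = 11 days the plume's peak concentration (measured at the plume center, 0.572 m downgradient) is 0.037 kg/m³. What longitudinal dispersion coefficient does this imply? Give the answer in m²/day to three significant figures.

At the plume center C_max = M/(n_e·A·√(4πDt)), so D = M²/(4πt·(n_e·A·C_max)²).
n_e·A·C_max = 0.43 × 220 × 0.037 = 3.500 kg/m.
D = 29²/(4π × 11 × 3.500²) = 0.497 m²/day.

0.497 m²/day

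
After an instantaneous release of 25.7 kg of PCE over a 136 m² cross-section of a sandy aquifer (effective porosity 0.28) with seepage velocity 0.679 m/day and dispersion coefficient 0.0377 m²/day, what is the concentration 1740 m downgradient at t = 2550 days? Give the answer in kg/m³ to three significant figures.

For an instantaneous plane source, C(x,t) = M/(n_e·A·√(4πDt)) · exp(−(x−vt)²/(4Dt)), with n_e·A the pore (flow) area.
Plume center vt = 0.679 × 2550 = 1731.45 m, so the well at 1740 m is 8.55 m downgradient of the peak.
√(4πDt) = 34.76 m, giving peak height M/(n_e·A·√(4πDt)) = 25.7/(0.28 × 136 × 34.76) = 0.01942 kg/m³.
(x−vt)²/(4Dt) = (8.55)²/(4 × 0.0377 × 2550) = 0.1901; exp(−0.1901) = 0.8269.
C = 0.01942 × 0.8269 = 0.0161 kg/m³.

0.0161 kg/m³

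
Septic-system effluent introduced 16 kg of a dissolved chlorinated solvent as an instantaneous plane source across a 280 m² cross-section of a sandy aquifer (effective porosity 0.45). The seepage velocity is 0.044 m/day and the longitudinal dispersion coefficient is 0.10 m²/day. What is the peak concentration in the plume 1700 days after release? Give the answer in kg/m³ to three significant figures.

0.00275 kg/m³

The peak of an instantaneous 1D plume sits at x = vt; there the Gaussian factor is 1 and C_max = M/(n_e·A·√(4πDt)), where n_e·A is the pore area the mass is dissolved in.
√(4πDt) = √(4π × 0.10 × 1700) = 46.22 m, so C_max = 16/(0.45 × 280 × 46.22) = 0.00275 kg/m³.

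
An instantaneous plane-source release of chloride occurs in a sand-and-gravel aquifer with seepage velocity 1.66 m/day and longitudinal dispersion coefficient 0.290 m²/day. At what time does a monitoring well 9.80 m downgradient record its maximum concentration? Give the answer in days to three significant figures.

5.80 days

For the 1D instantaneous-source solution, setting ∂C/∂t = 0 at fixed x gives v²t² + 2Dt − x² = 0, so t = (√(D² + v²x²) − D)/v².
√(D² + v²x²) = √(0.290² + 1.66² × 9.80²) = 16.27; v² = 2.7556.
t = (16.27 − 0.290)/2.7556 = 5.80 days (vs. the pure-advection estimate x/v = 5.90 d).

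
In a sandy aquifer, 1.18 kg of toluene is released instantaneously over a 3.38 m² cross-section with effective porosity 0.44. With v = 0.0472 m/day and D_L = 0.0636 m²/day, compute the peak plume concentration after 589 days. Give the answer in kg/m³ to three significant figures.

0.0366 kg/m³

The peak of an instantaneous 1D plume sits at x = vt; there the Gaussian factor is 1 and C_max = M/(n_e·A·√(4πDt)), where n_e·A is the pore area the mass is dissolved in.
√(4πDt) = √(4π × 0.0636 × 589) = 21.70 m, so C_max = 1.18/(0.44 × 3.38 × 21.70) = 0.0366 kg/m³.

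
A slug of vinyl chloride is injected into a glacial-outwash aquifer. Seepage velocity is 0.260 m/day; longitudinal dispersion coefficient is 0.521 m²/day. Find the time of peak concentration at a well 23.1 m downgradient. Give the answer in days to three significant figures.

81.5 days

For the 1D instantaneous-source solution, setting ∂C/∂t = 0 at fixed x gives v²t² + 2Dt − x² = 0, so t = (√(D² + v²x²) − D)/v².
√(D² + v²x²) = √(0.521² + 0.260² × 23.1²) = 6.029; v² = 0.0676.
t = (6.029 − 0.521)/0.0676 = 81.5 days (vs. the pure-advection estimate x/v = 88.8 d).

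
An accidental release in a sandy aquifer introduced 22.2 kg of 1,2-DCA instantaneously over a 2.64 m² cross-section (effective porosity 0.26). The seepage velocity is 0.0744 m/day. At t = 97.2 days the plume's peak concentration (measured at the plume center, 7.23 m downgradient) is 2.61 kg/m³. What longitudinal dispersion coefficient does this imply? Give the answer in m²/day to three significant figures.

At the plume center C_max = M/(n_e·A·√(4πDt)), so D = M²/(4πt·(n_e·A·C_max)²).
n_e·A·C_max = 0.26 × 2.64 × 2.61 = 1.792 kg/m.
D = 22.2²/(4π × 97.2 × 1.792²) = 0.126 m²/day.

0.126 m²/day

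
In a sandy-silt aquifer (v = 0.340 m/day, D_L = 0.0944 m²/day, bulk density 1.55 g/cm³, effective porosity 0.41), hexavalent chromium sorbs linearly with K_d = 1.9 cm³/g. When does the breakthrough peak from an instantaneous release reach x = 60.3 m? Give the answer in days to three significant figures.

1440 days

Retardation factor R = 1 + ρ_b·K_d/n = 1 + 1.55 × 1.9/0.41 = 8.183.
Sorption retards both mechanisms: v_R = v/R = 0.04155 m/day, D_R = D/R = 0.01154 m²/day.
Peak time from v_R²t² + 2D_R t − x² = 0: t = (√(D_R² + v_R²x²) − D_R)/v_R².
√(D_R² + v_R²x²) = √(0.01154² + 0.04155² × 60.3²) = 2.505; v_R² = 0.001726.
t = (2.505 − 0.01154)/0.001726 = 1440 days.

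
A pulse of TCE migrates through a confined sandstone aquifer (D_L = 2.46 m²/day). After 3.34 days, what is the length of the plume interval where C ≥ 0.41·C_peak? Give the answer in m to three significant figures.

10.8 m

The plume is Gaussian with σ = √(2Dt) = √(2 × 2.46 × 3.34) = 4.054 m.
C/C_peak = exp(−Δx²/(2σ²)) = 0.41 ⇒ Δx = σ·√(−2 ln 0.41) = 4.054 × 1.335 = 5.412 m.
Width = 2Δx = 10.8 m.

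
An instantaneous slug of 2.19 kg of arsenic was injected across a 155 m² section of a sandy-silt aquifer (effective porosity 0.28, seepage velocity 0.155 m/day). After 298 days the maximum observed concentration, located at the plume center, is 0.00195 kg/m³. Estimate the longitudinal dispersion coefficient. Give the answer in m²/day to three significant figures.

0.179 m²/day

At the plume center C_max = M/(n_e·A·√(4πDt)), so D = M²/(4πt·(n_e·A·C_max)²).
n_e·A·C_max = 0.28 × 155 × 0.00195 = 0.08463 kg/m.
D = 2.19²/(4π × 298 × 0.08463²) = 0.179 m²/day.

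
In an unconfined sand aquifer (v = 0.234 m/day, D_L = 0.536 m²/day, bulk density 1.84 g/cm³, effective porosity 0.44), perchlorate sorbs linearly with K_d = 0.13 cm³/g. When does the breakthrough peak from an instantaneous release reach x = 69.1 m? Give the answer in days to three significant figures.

Retardation factor R = 1 + ρ_b·K_d/n = 1 + 1.84 × 0.13/0.44 = 1.544.
Sorption retards both mechanisms: v_R = v/R = 0.1516 m/day, D_R = D/R = 0.3472 m²/day.
Peak time from v_R²t² + 2D_R t − x² = 0: t = (√(D_R² + v_R²x²) − D_R)/v_R².
√(D_R² + v_R²x²) = √(0.3472² + 0.1516² × 69.1²) = 10.48; v_R² = 0.02298.
t = (10.48 − 0.3472)/0.02298 = 441 days.

441 days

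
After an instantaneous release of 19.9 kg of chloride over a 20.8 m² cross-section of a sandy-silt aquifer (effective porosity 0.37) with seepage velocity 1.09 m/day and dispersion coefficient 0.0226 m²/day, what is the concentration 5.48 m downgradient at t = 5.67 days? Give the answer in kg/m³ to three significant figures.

0.783 kg/m³

For an instantaneous plane source, C(x,t) = M/(n_e·A·√(4πDt)) · exp(−(x−vt)²/(4Dt)), with n_e·A the pore (flow) area.
Plume center vt = 1.09 × 5.67 = 6.1803 m, so the well at 5.48 m is 0.7003 m upgradient of the peak.
√(4πDt) = 1.269 m, giving peak height M/(n_e·A·√(4πDt)) = 19.9/(0.37 × 20.8 × 1.269) = 2.038 kg/m³.
(x−vt)²/(4Dt) = (-0.7003)²/(4 × 0.0226 × 5.67) = 0.9568; exp(−0.9568) = 0.3841.
C = 2.038 × 0.3841 = 0.783 kg/m³.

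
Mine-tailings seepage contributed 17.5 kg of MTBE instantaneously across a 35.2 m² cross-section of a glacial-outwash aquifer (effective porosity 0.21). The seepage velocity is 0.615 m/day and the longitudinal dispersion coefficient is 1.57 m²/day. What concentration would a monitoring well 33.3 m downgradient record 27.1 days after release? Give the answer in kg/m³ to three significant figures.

0.0201 kg/m³

For an instantaneous plane source, C(x,t) = M/(n_e·A·√(4πDt)) · exp(−(x−vt)²/(4Dt)), with n_e·A the pore (flow) area.
Plume center vt = 0.615 × 27.1 = 16.6665 m, so the well at 33.3 m is 16.6335 m downgradient of the peak.
√(4πDt) = 23.12 m, giving peak height M/(n_e·A·√(4πDt)) = 17.5/(0.21 × 35.2 × 23.12) = 0.1024 kg/m³.
(x−vt)²/(4Dt) = (16.6335)²/(4 × 1.57 × 27.1) = 1.626; exp(−1.626) = 0.1967.
C = 0.1024 × 0.1967 = 0.0201 kg/m³.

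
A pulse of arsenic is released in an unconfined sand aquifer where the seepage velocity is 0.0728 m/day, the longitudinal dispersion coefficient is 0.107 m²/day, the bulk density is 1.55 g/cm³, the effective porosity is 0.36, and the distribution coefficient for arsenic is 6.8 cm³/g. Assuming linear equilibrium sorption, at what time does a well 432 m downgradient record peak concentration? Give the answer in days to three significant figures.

179000 days

Retardation factor R = 1 + ρ_b·K_d/n = 1 + 1.55 × 6.8/0.36 = 30.28.
Sorption retards both mechanisms: v_R = v/R = 0.002404 m/day, D_R = D/R = 0.003534 m²/day.
Peak time from v_R²t² + 2D_R t − x² = 0: t = (√(D_R² + v_R²x²) − D_R)/v_R².
√(D_R² + v_R²x²) = √(0.003534² + 0.002404² × 432²) = 1.039; v_R² = 5.779e-06.
t = (1.039 − 0.003534)/5.779e-06 = 179000 days.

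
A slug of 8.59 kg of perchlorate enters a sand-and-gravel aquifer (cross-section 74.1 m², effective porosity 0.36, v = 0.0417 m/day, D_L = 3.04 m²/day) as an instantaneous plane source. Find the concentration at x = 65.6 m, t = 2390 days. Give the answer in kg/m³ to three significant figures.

For an instantaneous plane source, C(x,t) = M/(n_e·A·√(4πDt)) · exp(−(x−vt)²/(4Dt)), with n_e·A the pore (flow) area.
Plume center vt = 0.0417 × 2390 = 99.663 m, so the well at 65.6 m is 34.063 m upgradient of the peak.
√(4πDt) = 302.2 m, giving peak height M/(n_e·A·√(4πDt)) = 8.59/(0.36 × 74.1 × 302.2) = 0.001066 kg/m³.
(x−vt)²/(4Dt) = (-34.063)²/(4 × 3.04 × 2390) = 0.03992; exp(−0.03992) = 0.9609.
C = 0.001066 × 0.9609 = 0.00102 kg/m³.

0.00102 kg/m³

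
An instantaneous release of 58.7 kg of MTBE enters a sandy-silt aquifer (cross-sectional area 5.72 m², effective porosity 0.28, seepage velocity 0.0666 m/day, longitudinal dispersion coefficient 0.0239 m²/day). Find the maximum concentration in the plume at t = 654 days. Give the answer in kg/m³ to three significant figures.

2.62 kg/m³

The peak of an instantaneous 1D plume sits at x = vt; there the Gaussian factor is 1 and C_max = M/(n_e·A·√(4πDt)), where n_e·A is the pore area the mass is dissolved in.
√(4πDt) = √(4π × 0.0239 × 654) = 14.01 m, so C_max = 58.7/(0.28 × 5.72 × 14.01) = 2.62 kg/m³.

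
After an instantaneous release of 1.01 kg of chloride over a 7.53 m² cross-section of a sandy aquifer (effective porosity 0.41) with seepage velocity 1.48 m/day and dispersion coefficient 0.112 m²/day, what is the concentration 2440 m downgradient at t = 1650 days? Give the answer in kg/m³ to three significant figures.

For an instantaneous plane source, C(x,t) = M/(n_e·A·√(4πDt)) · exp(−(x−vt)²/(4Dt)), with n_e·A the pore (flow) area.
Plume center vt = 1.48 × 1650 = 2442 m, so the well at 2440 m is 2 m upgradient of the peak.
√(4πDt) = 48.19 m, giving peak height M/(n_e·A·√(4πDt)) = 1.01/(0.41 × 7.53 × 48.19) = 0.006789 kg/m³.
(x−vt)²/(4Dt) = (-2)²/(4 × 0.112 × 1650) = 0.005411; exp(−0.005411) = 0.9946.
C = 0.006789 × 0.9946 = 0.00675 kg/m³.

0.00675 kg/m³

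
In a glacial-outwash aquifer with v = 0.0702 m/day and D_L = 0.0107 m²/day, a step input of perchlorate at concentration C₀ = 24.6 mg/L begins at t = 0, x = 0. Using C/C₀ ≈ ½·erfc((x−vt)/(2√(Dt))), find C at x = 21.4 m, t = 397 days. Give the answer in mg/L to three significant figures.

For a continuous step input, C/C₀ ≈ ½·erfc((x−vt)/(2√(Dt))).
vt = 0.0702 × 397 = 27.8694 m and 2√(Dt) = 2√(0.0107 × 397) = 4.122 m.
Argument (x−vt)/(2√(Dt)) = (21.4 − 27.8694)/4.122 = -1.569; ½·erfc(-1.569) = 0.9868.
C = 24.6 × 0.9868 = 24.3 mg/L.

24.3 mg/L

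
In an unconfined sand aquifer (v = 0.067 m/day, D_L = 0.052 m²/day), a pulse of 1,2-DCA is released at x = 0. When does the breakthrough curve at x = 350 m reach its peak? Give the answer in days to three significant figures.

5210 days

For the 1D instantaneous-source solution, setting ∂C/∂t = 0 at fixed x gives v²t² + 2Dt − x² = 0, so t = (√(D² + v²x²) − D)/v².
√(D² + v²x²) = √(0.052² + 0.067² × 350²) = 23.45; v² = 0.004489.
t = (23.45 − 0.052)/0.004489 = 5210 days (vs. the pure-advection estimate x/v = 5220 d).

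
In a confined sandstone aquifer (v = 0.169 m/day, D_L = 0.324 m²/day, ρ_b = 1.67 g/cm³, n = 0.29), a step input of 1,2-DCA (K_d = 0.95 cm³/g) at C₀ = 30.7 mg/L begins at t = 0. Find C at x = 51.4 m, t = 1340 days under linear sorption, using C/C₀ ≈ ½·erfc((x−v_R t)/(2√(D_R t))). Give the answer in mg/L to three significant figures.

2.41 mg/L

Retardation factor R = 1 + ρ_b·K_d/n = 1 + 1.67 × 0.95/0.29 = 6.471.
Sorption retards both mechanisms: v_R = v/R = 0.02612 m/day, D_R = D/R = 0.05007 m²/day.
v_R·t = 0.02612 × 1340 = 35.0008 m; 2√(D_R t) = 16.38 m; argument = (51.4 − 35.0008)/16.38 = 1.001.
C = C₀ × ½·erfc(1.001) = 30.7 × 0.07844 = 2.41 mg/L.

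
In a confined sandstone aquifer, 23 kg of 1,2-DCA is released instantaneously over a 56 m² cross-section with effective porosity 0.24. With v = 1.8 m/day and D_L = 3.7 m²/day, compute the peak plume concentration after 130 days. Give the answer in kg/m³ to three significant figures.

The peak of an instantaneous 1D plume sits at x = vt; there the Gaussian factor is 1 and C_max = M/(n_e·A·√(4πDt)), where n_e·A is the pore area the mass is dissolved in.
√(4πDt) = √(4π × 3.7 × 130) = 77.75 m, so C_max = 23/(0.24 × 56 × 77.75) = 0.0220 kg/m³.

0.0220 kg/m³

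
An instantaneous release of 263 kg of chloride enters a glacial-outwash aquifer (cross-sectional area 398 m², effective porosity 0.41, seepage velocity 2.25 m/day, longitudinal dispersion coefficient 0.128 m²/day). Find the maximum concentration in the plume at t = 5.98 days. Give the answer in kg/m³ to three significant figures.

The peak of an instantaneous 1D plume sits at x = vt; there the Gaussian factor is 1 and C_max = M/(n_e·A·√(4πDt)), where n_e·A is the pore area the mass is dissolved in.
√(4πDt) = √(4π × 0.128 × 5.98) = 3.101 m, so C_max = 263/(0.41 × 398 × 3.101) = 0.520 kg/m³.

0.520 kg/m³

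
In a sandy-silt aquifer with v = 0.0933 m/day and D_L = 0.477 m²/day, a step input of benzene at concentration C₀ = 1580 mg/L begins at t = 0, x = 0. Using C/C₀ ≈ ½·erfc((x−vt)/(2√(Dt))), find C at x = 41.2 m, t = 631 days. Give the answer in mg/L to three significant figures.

1210 mg/L

For a continuous step input, C/C₀ ≈ ½·erfc((x−vt)/(2√(Dt))).
vt = 0.0933 × 631 = 58.8723 m and 2√(Dt) = 2√(0.477 × 631) = 34.70 m.
Argument (x−vt)/(2√(Dt)) = (41.2 − 58.8723)/34.70 = -0.5093; ½·erfc(-0.5093) = 0.7643.
C = 1580 × 0.7643 = 1210 mg/L.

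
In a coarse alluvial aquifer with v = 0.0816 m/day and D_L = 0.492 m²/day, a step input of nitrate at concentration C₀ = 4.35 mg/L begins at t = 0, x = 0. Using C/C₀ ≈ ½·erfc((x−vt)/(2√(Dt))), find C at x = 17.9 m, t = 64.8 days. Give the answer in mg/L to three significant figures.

For a continuous step input, C/C₀ ≈ ½·erfc((x−vt)/(2√(Dt))).
vt = 0.0816 × 64.8 = 5.28768 m and 2√(Dt) = 2√(0.492 × 64.8) = 11.29 m.
Argument (x−vt)/(2√(Dt)) = (17.9 − 5.28768)/11.29 = 1.117; ½·erfc(1.117) = 0.05709.
C = 4.35 × 0.05709 = 0.248 mg/L.

0.248 mg/L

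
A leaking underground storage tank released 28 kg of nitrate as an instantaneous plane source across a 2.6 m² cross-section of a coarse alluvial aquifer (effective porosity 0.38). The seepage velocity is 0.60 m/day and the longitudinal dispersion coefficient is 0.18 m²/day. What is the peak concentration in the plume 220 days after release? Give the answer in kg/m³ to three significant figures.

The peak of an instantaneous 1D plume sits at x = vt; there the Gaussian factor is 1 and C_max = M/(n_e·A·√(4πDt)), where n_e·A is the pore area the mass is dissolved in.
√(4πDt) = √(4π × 0.18 × 220) = 22.31 m, so C_max = 28/(0.38 × 2.6 × 22.31) = 1.27 kg/m³.

1.27 kg/m³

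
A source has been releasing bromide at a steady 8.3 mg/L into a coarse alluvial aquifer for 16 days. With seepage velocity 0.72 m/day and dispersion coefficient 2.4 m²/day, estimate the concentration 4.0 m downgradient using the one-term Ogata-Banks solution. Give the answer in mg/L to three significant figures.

For a continuous step input, C/C₀ ≈ ½·erfc((x−vt)/(2√(Dt))).
vt = 0.72 × 16 = 11.52 m and 2√(Dt) = 2√(2.4 × 16) = 12.39 m.
Argument (x−vt)/(2√(Dt)) = (4.0 − 11.52)/12.39 = -0.6069; ½·erfc(-0.6069) = 0.8046.
C = 8.3 × 0.8046 = 6.68 mg/L.

6.68 mg/L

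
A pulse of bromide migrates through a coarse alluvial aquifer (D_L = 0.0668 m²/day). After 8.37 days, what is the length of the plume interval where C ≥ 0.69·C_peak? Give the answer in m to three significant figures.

1.82 m

The plume is Gaussian with σ = √(2Dt) = √(2 × 0.0668 × 8.37) = 1.057 m.
C/C_peak = exp(−Δx²/(2σ²)) = 0.69 ⇒ Δx = σ·√(−2 ln 0.69) = 1.057 × 0.8615 = 0.9106 m.
Width = 2Δx = 1.82 m.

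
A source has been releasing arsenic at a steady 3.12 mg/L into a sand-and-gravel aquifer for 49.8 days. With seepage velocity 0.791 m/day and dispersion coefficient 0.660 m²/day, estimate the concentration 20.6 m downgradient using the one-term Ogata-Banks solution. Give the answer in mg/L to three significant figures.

3.09 mg/L

For a continuous step input, C/C₀ ≈ ½·erfc((x−vt)/(2√(Dt))).
vt = 0.791 × 49.8 = 39.3918 m and 2√(Dt) = 2√(0.660 × 49.8) = 11.47 m.
Argument (x−vt)/(2√(Dt)) = (20.6 − 39.3918)/11.47 = -1.638; ½·erfc(-1.638) = 0.9897.
C = 3.12 × 0.9897 = 3.09 mg/L.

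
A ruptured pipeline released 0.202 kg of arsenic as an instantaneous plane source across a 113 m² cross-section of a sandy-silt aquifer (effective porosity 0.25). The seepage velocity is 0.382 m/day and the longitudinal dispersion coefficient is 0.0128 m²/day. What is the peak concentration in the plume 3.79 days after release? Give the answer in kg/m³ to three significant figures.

The peak of an instantaneous 1D plume sits at x = vt; there the Gaussian factor is 1 and C_max = M/(n_e·A·√(4πDt)), where n_e·A is the pore area the mass is dissolved in.
√(4πDt) = √(4π × 0.0128 × 3.79) = 0.7808 m, so C_max = 0.202/(0.25 × 113 × 0.7808) = 0.00916 kg/m³.

0.00916 kg/m³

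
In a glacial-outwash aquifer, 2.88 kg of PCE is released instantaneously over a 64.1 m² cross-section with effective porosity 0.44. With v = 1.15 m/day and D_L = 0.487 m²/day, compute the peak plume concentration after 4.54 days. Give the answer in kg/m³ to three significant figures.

0.0194 kg/m³

The peak of an instantaneous 1D plume sits at x = vt; there the Gaussian factor is 1 and C_max = M/(n_e·A·√(4πDt)), where n_e·A is the pore area the mass is dissolved in.
√(4πDt) = √(4π × 0.487 × 4.54) = 5.271 m, so C_max = 2.88/(0.44 × 64.1 × 5.271) = 0.0194 kg/m³.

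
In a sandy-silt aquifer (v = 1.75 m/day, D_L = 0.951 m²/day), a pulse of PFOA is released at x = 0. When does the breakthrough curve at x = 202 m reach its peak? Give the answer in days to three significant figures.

115 days

For the 1D instantaneous-source solution, setting ∂C/∂t = 0 at fixed x gives v²t² + 2Dt − x² = 0, so t = (√(D² + v²x²) − D)/v².
√(D² + v²x²) = √(0.951² + 1.75² × 202²) = 353.5; v² = 3.0625.
t = (353.5 − 0.951)/3.0625 = 115 days (vs. the pure-advection estimate x/v = 115 d).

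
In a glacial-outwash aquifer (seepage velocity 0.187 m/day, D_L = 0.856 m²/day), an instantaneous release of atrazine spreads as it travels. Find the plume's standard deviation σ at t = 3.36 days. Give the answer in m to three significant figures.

Dispersive spreading gives a Gaussian with σ² = 2Dt; advection only shifts the center.
σ = √(2 × 0.856 × 3.36) = 2.40 m.

2.40 m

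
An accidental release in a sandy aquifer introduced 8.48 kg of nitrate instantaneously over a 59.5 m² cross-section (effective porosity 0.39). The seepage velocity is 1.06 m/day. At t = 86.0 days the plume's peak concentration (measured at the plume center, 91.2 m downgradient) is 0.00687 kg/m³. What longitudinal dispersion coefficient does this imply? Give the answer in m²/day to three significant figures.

At the plume center C_max = M/(n_e·A·√(4πDt)), so D = M²/(4πt·(n_e·A·C_max)²).
n_e·A·C_max = 0.39 × 59.5 × 0.00687 = 0.1594 kg/m.
D = 8.48²/(4π × 86.0 × 0.1594²) = 2.62 m²/day.

2.62 m²/day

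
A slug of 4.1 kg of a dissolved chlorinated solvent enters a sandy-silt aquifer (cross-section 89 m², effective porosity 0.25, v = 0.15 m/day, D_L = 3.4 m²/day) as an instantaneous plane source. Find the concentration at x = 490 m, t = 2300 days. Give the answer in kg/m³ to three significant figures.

For an instantaneous plane source, C(x,t) = M/(n_e·A·√(4πDt)) · exp(−(x−vt)²/(4Dt)), with n_e·A the pore (flow) area.
Plume center vt = 0.15 × 2300 = 345 m, so the well at 490 m is 145 m downgradient of the peak.
√(4πDt) = 313.5 m, giving peak height M/(n_e·A·√(4πDt)) = 4.1/(0.25 × 89 × 313.5) = 0.0005878 kg/m³.
(x−vt)²/(4Dt) = (145)²/(4 × 3.4 × 2300) = 0.6722; exp(−0.6722) = 0.5106.
C = 0.0005878 × 0.5106 = 0.000300 kg/m³.

0.000300 kg/m³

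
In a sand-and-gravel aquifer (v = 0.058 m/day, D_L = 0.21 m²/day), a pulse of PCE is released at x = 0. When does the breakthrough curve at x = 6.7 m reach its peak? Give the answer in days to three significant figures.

68.9 days

For the 1D instantaneous-source solution, setting ∂C/∂t = 0 at fixed x gives v²t² + 2Dt − x² = 0, so t = (√(D² + v²x²) − D)/v².
√(D² + v²x²) = √(0.21² + 0.058² × 6.7²) = 0.4417; v² = 0.003364.
t = (0.4417 − 0.21)/0.003364 = 68.9 days (vs. the pure-advection estimate x/v = 116 d).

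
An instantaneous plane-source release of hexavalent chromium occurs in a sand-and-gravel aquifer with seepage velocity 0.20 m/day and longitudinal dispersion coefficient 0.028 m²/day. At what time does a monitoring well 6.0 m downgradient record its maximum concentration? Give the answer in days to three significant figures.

For the 1D instantaneous-source solution, setting ∂C/∂t = 0 at fixed x gives v²t² + 2Dt − x² = 0, so t = (√(D² + v²x²) − D)/v².
√(D² + v²x²) = √(0.028² + 0.20² × 6.0²) = 1.200; v² = 0.04.
t = (1.200 − 0.028)/0.04 = 29.3 days (vs. the pure-advection estimate x/v = 30.0 d).

29.3 days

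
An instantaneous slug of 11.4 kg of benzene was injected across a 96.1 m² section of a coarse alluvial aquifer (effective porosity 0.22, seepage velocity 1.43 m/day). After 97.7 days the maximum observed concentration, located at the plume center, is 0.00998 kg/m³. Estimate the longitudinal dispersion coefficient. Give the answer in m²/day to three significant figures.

2.38 m²/day

At the plume center C_max = M/(n_e·A·√(4πDt)), so D = M²/(4πt·(n_e·A·C_max)²).
n_e·A·C_max = 0.22 × 96.1 × 0.00998 = 0.2110 kg/m.
D = 11.4²/(4π × 97.7 × 0.2110²) = 2.38 m²/day.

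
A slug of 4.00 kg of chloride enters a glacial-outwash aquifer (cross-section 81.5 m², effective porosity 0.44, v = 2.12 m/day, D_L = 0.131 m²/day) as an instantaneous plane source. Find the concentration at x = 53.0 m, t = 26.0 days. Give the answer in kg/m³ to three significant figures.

0.0123 kg/m³

For an instantaneous plane source, C(x,t) = M/(n_e·A·√(4πDt)) · exp(−(x−vt)²/(4Dt)), with n_e·A the pore (flow) area.
Plume center vt = 2.12 × 26.0 = 55.12 m, so the well at 53.0 m is 2.12 m upgradient of the peak.
√(4πDt) = 6.542 m, giving peak height M/(n_e·A·√(4πDt)) = 4.00/(0.44 × 81.5 × 6.542) = 0.01705 kg/m³.
(x−vt)²/(4Dt) = (-2.12)²/(4 × 0.131 × 26.0) = 0.3299; exp(−0.3299) = 0.7190.
C = 0.01705 × 0.7190 = 0.0123 kg/m³.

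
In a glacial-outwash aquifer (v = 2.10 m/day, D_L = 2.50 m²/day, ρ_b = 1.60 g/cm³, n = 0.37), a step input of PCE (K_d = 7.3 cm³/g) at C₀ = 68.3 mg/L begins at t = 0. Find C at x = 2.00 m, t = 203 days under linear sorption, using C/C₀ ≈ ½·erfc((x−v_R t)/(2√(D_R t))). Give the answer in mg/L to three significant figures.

Retardation factor R = 1 + ρ_b·K_d/n = 1 + 1.60 × 7.3/0.37 = 32.57.
Sorption retards both mechanisms: v_R = v/R = 0.06448 m/day, D_R = D/R = 0.07676 m²/day.
v_R·t = 0.06448 × 203 = 13.08944 m; 2√(D_R t) = 7.895 m; argument = (2.00 − 13.08944)/7.895 = -1.405.
C = C₀ × ½·erfc(-1.405) = 68.3 × 0.9765 = 66.7 mg/L.

66.7 mg/L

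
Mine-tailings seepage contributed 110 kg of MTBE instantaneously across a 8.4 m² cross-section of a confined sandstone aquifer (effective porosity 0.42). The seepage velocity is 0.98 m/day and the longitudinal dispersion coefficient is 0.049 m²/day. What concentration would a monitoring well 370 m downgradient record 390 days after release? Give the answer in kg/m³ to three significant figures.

For an instantaneous plane source, C(x,t) = M/(n_e·A·√(4πDt)) · exp(−(x−vt)²/(4Dt)), with n_e·A the pore (flow) area.
Plume center vt = 0.98 × 390 = 382.2 m, so the well at 370 m is 12.2 m upgradient of the peak.
√(4πDt) = 15.50 m, giving peak height M/(n_e·A·√(4πDt)) = 110/(0.42 × 8.4 × 15.50) = 2.012 kg/m³.
(x−vt)²/(4Dt) = (-12.2)²/(4 × 0.049 × 390) = 1.947; exp(−1.947) = 0.1427.
C = 2.012 × 0.1427 = 0.287 kg/m³.

0.287 kg/m³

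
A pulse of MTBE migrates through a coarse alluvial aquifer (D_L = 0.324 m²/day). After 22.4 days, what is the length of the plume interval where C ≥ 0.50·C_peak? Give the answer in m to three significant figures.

The plume is Gaussian with σ = √(2Dt) = √(2 × 0.324 × 22.4) = 3.810 m.
C/C_peak = exp(−Δx²/(2σ²)) = 0.50 ⇒ Δx = σ·√(−2 ln 0.50) = 3.810 × 1.177 = 4.484 m.
Width = 2Δx = 8.97 m.

8.97 m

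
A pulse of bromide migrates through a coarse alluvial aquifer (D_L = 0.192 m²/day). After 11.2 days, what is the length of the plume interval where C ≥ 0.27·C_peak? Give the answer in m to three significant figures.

The plume is Gaussian with σ = √(2Dt) = √(2 × 0.192 × 11.2) = 2.074 m.
C/C_peak = exp(−Δx²/(2σ²)) = 0.27 ⇒ Δx = σ·√(−2 ln 0.27) = 2.074 × 1.618 = 3.356 m.
Width = 2Δx = 6.71 m.

6.71 m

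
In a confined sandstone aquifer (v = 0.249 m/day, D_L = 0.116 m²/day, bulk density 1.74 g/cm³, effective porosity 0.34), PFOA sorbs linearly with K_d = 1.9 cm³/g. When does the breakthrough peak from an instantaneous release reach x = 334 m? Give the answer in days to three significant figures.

Retardation factor R = 1 + ρ_b·K_d/n = 1 + 1.74 × 1.9/0.34 = 10.72.
Sorption retards both mechanisms: v_R = v/R = 0.02323 m/day, D_R = D/R = 0.01082 m²/day.
Peak time from v_R²t² + 2D_R t − x² = 0: t = (√(D_R² + v_R²x²) − D_R)/v_R².
√(D_R² + v_R²x²) = √(0.01082² + 0.02323² × 334²) = 7.759; v_R² = 0.0005396.
t = (7.759 − 0.01082)/0.0005396 = 14400 days.

14400 days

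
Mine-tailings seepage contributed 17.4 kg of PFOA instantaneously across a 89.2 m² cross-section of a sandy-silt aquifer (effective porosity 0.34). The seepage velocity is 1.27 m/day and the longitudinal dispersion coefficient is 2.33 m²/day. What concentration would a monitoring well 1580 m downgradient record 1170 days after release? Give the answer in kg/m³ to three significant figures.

0.00138 kg/m³

For an instantaneous plane source, C(x,t) = M/(n_e·A·√(4πDt)) · exp(−(x−vt)²/(4Dt)), with n_e·A the pore (flow) area.
Plume center vt = 1.27 × 1170 = 1485.9 m, so the well at 1580 m is 94.1 m downgradient of the peak.
√(4πDt) = 185.1 m, giving peak height M/(n_e·A·√(4πDt)) = 17.4/(0.34 × 89.2 × 185.1) = 0.003100 kg/m³.
(x−vt)²/(4Dt) = (94.1)²/(4 × 2.33 × 1170) = 0.8120; exp(−0.8120) = 0.4440.
C = 0.003100 × 0.4440 = 0.00138 kg/m³.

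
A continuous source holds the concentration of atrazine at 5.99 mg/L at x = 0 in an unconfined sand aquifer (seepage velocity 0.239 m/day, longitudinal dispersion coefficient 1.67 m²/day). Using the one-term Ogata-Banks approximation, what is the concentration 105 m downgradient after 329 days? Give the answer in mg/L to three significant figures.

For a continuous step input, C/C₀ ≈ ½·erfc((x−vt)/(2√(Dt))).
vt = 0.239 × 329 = 78.631 m and 2√(Dt) = 2√(1.67 × 329) = 46.88 m.
Argument (x−vt)/(2√(Dt)) = (105 − 78.631)/46.88 = 0.5625; ½·erfc(0.5625) = 0.2132.
C = 5.99 × 0.2132 = 1.28 mg/L.

1.28 mg/L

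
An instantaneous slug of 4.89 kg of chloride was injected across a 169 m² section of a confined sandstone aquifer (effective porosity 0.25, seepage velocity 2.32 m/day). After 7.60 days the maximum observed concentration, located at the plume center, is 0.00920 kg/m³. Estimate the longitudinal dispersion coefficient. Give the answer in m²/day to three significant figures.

1.66 m²/day

At the plume center C_max = M/(n_e·A·√(4πDt)), so D = M²/(4πt·(n_e·A·C_max)²).
n_e·A·C_max = 0.25 × 169 × 0.00920 = 0.3887 kg/m.
D = 4.89²/(4π × 7.60 × 0.3887²) = 1.66 m²/day.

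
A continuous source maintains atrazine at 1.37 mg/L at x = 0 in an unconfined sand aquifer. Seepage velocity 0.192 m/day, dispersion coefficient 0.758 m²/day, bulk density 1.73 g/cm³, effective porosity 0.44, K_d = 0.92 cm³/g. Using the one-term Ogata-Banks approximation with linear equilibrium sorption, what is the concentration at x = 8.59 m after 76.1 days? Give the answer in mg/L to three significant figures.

Retardation factor R = 1 + ρ_b·K_d/n = 1 + 1.73 × 0.92/0.44 = 4.617.
Sorption retards both mechanisms: v_R = v/R = 0.04159 m/day, D_R = D/R = 0.1642 m²/day.
v_R·t = 0.04159 × 76.1 = 3.164999 m; 2√(D_R t) = 7.070 m; argument = (8.59 − 3.164999)/7.070 = 0.7673.
C = C₀ × ½·erfc(0.7673) = 1.37 × 0.1389 = 0.190 mg/L.

0.190 mg/L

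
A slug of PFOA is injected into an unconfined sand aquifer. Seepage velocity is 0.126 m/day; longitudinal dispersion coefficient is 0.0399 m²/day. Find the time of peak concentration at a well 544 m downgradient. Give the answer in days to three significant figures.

4310 days

For the 1D instantaneous-source solution, setting ∂C/∂t = 0 at fixed x gives v²t² + 2Dt − x² = 0, so t = (√(D² + v²x²) − D)/v².
√(D² + v²x²) = √(0.0399² + 0.126² × 544²) = 68.54; v² = 0.015876.
t = (68.54 − 0.0399)/0.015876 = 4310 days (vs. the pure-advection estimate x/v = 4320 d).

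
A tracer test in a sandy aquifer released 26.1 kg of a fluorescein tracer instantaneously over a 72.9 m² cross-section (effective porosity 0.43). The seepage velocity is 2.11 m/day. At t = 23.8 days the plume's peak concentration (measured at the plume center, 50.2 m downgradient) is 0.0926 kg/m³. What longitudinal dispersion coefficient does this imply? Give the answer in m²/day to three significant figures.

At the plume center C_max = M/(n_e·A·√(4πDt)), so D = M²/(4πt·(n_e·A·C_max)²).
n_e·A·C_max = 0.43 × 72.9 × 0.0926 = 2.903 kg/m.
D = 26.1²/(4π × 23.8 × 2.903²) = 0.270 m²/day.

0.270 m²/day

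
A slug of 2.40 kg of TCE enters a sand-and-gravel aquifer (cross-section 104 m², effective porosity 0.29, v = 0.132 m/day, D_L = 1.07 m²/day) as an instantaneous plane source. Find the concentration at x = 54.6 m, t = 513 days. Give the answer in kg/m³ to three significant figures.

For an instantaneous plane source, C(x,t) = M/(n_e·A·√(4πDt)) · exp(−(x−vt)²/(4Dt)), with n_e·A the pore (flow) area.
Plume center vt = 0.132 × 513 = 67.716 m, so the well at 54.6 m is 13.116 m upgradient of the peak.
√(4πDt) = 83.05 m, giving peak height M/(n_e·A·√(4πDt)) = 2.40/(0.29 × 104 × 83.05) = 0.0009582 kg/m³.
(x−vt)²/(4Dt) = (-13.116)²/(4 × 1.07 × 513) = 0.07835; exp(−0.07835) = 0.9246.
C = 0.0009582 × 0.9246 = 0.000886 kg/m³.

0.000886 kg/m³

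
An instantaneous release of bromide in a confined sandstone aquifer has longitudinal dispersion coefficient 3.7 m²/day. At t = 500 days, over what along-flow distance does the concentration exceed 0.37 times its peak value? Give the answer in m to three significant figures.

172 m

The plume is Gaussian with σ = √(2Dt) = √(2 × 3.7 × 500) = 60.83 m.
C/C_peak = exp(−Δx²/(2σ²)) = 0.37 ⇒ Δx = σ·√(−2 ln 0.37) = 60.83 × 1.410 = 85.77 m.
Width = 2Δx = 172 m.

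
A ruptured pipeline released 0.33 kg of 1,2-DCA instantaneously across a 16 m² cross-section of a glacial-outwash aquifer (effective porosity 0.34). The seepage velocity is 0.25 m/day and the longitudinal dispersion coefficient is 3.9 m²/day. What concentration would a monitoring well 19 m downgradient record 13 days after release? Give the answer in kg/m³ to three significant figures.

For an instantaneous plane source, C(x,t) = M/(n_e·A·√(4πDt)) · exp(−(x−vt)²/(4Dt)), with n_e·A the pore (flow) area.
Plume center vt = 0.25 × 13 = 3.25 m, so the well at 19 m is 15.75 m downgradient of the peak.
√(4πDt) = 25.24 m, giving peak height M/(n_e·A·√(4πDt)) = 0.33/(0.34 × 16 × 25.24) = 0.002403 kg/m³.
(x−vt)²/(4Dt) = (15.75)²/(4 × 3.9 × 13) = 1.223; exp(−1.223) = 0.2943.
C = 0.002403 × 0.2943 = 0.000707 kg/m³.

0.000707 kg/m³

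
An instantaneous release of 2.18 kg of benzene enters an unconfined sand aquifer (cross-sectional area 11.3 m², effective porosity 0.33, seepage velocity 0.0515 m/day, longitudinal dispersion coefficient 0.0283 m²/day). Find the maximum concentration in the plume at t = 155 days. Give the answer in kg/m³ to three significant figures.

The peak of an instantaneous 1D plume sits at x = vt; there the Gaussian factor is 1 and C_max = M/(n_e·A·√(4πDt)), where n_e·A is the pore area the mass is dissolved in.
√(4πDt) = √(4π × 0.0283 × 155) = 7.424 m, so C_max = 2.18/(0.33 × 11.3 × 7.424) = 0.0787 kg/m³.

0.0787 kg/m³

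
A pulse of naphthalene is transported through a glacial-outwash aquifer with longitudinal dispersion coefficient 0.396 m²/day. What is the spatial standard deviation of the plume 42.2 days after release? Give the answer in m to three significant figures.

5.78 m

Dispersive spreading gives a Gaussian with σ² = 2Dt; advection only shifts the center.
σ = √(2 × 0.396 × 42.2) = 5.78 m.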